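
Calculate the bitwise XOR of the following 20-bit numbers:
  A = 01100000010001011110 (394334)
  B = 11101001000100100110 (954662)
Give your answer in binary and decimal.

Apply ^ to each column (1 where bits differ):
  01100000010001011110
^ 11101001000100100110
----------------------
  10001001010101111000

Answer: 10001001010101111000 (562552)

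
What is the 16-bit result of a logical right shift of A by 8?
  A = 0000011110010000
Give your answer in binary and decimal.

Logical shift right by 8: drop the bottom 8 bit(s), prepend 8 zero(s) on the left.
  0000011110010000  ->  keep [00000111], discard [10010000], prepend 00000000
= 0000000000000111

Answer: 0000000000000111 (7)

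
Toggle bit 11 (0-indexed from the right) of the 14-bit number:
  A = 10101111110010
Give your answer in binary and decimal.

Mask = 1 << 11 = 00100000000000
Bit 11 of A is 1; XOR with the mask flips it to 0.
  10101111110010
^ 00100000000000
----------------
  10001111110010

Answer: 10001111110010 (9202)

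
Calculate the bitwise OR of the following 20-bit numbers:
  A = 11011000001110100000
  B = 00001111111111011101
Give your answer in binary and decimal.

Apply | to each column (1 where either bit is 1):
  11011000001110100000
| 00001111111111011101
----------------------
  11011111111111111101

Answer: 11011111111111111101 (917501)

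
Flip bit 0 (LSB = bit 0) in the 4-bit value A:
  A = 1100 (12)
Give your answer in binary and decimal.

Mask = 1 << 0 = 0001
Bit 0 of A is 0; XOR with the mask flips it to 1.
  1100
^ 0001
------
  1101

Answer: 1101 (13)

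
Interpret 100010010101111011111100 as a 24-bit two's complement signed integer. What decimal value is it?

MSB is 1, so the value is negative. Find the magnitude:
1. Invert bits:  011101101010000100000011
2. Add 1:        011101101010000100000100  = 7774468
3. Apply sign:   -7774468

Answer: -7774468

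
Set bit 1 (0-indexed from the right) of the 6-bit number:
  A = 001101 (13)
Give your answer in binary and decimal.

Mask = 1 << 1 = 000010
Bit 1 of A is 0, so OR-ing with the mask flips it to 1.
  001101
| 000010
--------
  001111

Answer: 001111 (15)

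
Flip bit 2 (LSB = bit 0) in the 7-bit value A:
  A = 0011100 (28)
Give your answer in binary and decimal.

Mask = 1 << 2 = 0000100
Bit 2 of A is 1; XOR with the mask flips it to 0.
  0011100
^ 0000100
---------
  0011000

Answer: 0011000 (24)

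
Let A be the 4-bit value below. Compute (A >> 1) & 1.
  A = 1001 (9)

Bit 1 is the 2nd from the right.
  1001
    ^
That bit is 0.

Answer: 0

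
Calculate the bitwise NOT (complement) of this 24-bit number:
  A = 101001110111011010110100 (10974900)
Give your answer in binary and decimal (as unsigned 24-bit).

Flip each bit (0->1, 1->0):
  101001110111011010110100
  010110001000100101001011

Answer: 010110001000100101001011 (5802315)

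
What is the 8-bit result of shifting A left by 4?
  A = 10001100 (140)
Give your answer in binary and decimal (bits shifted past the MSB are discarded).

Shift left by 4: drop the top 4 bit(s), append 4 zero(s) on the right.
  10001100  ->  discard [1000], keep [1100], append 0000
= 11000000

Answer: 11000000 (192)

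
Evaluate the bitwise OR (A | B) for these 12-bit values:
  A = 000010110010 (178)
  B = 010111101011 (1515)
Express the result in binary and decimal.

Apply | to each column (1 where either bit is 1):
  000010110010
| 010111101011
--------------
  010111111011

Answer: 010111111011 (1531)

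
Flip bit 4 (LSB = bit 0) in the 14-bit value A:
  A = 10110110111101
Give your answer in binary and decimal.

Mask = 1 << 4 = 00000000010000
Bit 4 of A is 1; XOR with the mask flips it to 0.
  10110110111101
^ 00000000010000
----------------
  10110110101101

Answer: 10110110101101 (11693)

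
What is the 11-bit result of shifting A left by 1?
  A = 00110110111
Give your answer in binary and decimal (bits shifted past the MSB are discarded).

Shift left by 1: drop the top 1 bit(s), append 1 zero(s) on the right.
  00110110111  ->  discard [0], keep [0110110111], append 0
= 01101101110

Answer: 01101101110 (878)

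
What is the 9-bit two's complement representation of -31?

1. Binary of +31:  000011111
2. Invert bits:     111100000
3. Add 1:           111100001

Answer: 111100001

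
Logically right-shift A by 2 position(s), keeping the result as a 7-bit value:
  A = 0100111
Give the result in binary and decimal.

Logical shift right by 2: drop the bottom 2 bit(s), prepend 2 zero(s) on the left.
  0100111  ->  keep [01001], discard [11], prepend 00
= 0001001

Answer: 0001001 (9)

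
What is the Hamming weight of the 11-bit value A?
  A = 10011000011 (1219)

10011000011
1-bits at positions (from bit 0 = LSB): 0, 1, 6, 7, 10
Count = 5

Answer: 5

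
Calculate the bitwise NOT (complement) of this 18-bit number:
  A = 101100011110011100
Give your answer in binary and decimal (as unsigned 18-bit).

Flip each bit (0->1, 1->0):
  101100011110011100
  010011100001100011

Answer: 010011100001100011 (79971)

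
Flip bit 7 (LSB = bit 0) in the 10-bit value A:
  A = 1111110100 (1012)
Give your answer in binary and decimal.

Mask = 1 << 7 = 0010000000
Bit 7 of A is 1; XOR with the mask flips it to 0.
  1111110100
^ 0010000000
------------
  1101110100

Answer: 1101110100 (884)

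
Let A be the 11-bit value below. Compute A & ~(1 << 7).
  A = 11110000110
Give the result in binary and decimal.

Mask = ~(1 << 7) = 11101111111
Bit 7 of A is 1, so AND-ing with the mask clears it to 0.
  11110000110
& 11101111111
-------------
  11100000110

Answer: 11100000110 (1798)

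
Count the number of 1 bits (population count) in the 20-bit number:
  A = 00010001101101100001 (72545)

00010001101101100001
1-bits at positions (from bit 0 = LSB): 0, 5, 6, 8, 9, 11, 12, 16
Count = 8

Answer: 8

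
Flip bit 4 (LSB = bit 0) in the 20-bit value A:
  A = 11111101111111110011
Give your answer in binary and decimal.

Mask = 1 << 4 = 00000000000000010000
Bit 4 of A is 1; XOR with the mask flips it to 0.
  11111101111111110011
^ 00000000000000010000
----------------------
  11111101111111100011

Answer: 11111101111111100011 (1040355)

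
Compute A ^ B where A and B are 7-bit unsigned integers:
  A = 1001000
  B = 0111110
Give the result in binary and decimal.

Apply ^ to each column (1 where bits differ):
  1001000
^ 0111110
---------
  1110110

Answer: 1110110 (118)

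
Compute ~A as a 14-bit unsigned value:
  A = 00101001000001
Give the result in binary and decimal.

Flip each bit (0->1, 1->0):
  00101001000001
  11010110111110

Answer: 11010110111110 (13758)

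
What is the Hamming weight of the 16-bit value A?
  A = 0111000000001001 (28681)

0111000000001001
1-bits at positions (from bit 0 = LSB): 0, 3, 12, 13, 14
Count = 5

Answer: 5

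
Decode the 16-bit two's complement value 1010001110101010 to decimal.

MSB is 1, so the value is negative. Find the magnitude:
1. Invert bits:  0101110001010101
2. Add 1:        0101110001010110  = 23638
3. Apply sign:   -23638

Answer: -23638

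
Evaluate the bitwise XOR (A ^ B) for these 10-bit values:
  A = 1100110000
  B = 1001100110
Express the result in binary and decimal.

Apply ^ to each column (1 where bits differ):
  1100110000
^ 1001100110
------------
  0101010110

Answer: 0101010110 (342)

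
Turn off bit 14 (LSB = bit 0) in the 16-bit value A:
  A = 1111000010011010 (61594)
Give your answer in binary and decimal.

Mask = ~(1 << 14) = 1011111111111111
Bit 14 of A is 1, so AND-ing with the mask clears it to 0.
  1111000010011010
& 1011111111111111
------------------
  1011000010011010

Answer: 1011000010011010 (45210)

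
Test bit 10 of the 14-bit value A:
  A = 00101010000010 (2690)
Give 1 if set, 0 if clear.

Bit 10 is the 11th from the right.
  00101010000010
     ^
That bit is 0.

Answer: 0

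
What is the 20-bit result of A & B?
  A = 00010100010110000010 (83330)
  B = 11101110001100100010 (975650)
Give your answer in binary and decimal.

Apply & to each column (1 only where both bits are 1):
  00010100010110000010
& 11101110001100100010
----------------------
  00000100000100000010

Answer: 00000100000100000010 (16642)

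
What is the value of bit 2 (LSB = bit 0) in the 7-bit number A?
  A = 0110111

Bit 2 is the 3rd from the right.
  0110111
      ^
That bit is 1.

Answer: 1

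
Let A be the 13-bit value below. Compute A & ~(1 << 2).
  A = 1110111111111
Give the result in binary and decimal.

Mask = ~(1 << 2) = 1111111111011
Bit 2 of A is 1, so AND-ing with the mask clears it to 0.
  1110111111111
& 1111111111011
---------------
  1110111111011

Answer: 1110111111011 (7675)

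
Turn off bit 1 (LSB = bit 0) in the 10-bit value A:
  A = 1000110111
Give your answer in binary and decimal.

Mask = ~(1 << 1) = 1111111101
Bit 1 of A is 1, so AND-ing with the mask clears it to 0.
  1000110111
& 1111111101
------------
  1000110101

Answer: 1000110101 (565)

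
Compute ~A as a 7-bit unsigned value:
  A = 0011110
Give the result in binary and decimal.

Flip each bit (0->1, 1->0):
  0011110
  1100001

Answer: 1100001 (97)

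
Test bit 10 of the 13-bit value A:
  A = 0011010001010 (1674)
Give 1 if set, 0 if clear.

Bit 10 is the 11th from the right.
  0011010001010
    ^
That bit is 1.

Answer: 1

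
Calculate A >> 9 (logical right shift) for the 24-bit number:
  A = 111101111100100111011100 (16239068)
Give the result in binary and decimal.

Logical shift right by 9: drop the bottom 9 bit(s), prepend 9 zero(s) on the left.
  111101111100100111011100  ->  keep [111101111100100], discard [111011100], prepend 000000000
= 000000000111101111100100

Answer: 000000000111101111100100 (31716)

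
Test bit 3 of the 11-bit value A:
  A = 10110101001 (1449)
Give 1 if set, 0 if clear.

Bit 3 is the 4th from the right.
  10110101001
         ^
That bit is 1.

Answer: 1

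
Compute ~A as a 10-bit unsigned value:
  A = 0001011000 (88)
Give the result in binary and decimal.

Flip each bit (0->1, 1->0):
  0001011000
  1110100111

Answer: 1110100111 (935)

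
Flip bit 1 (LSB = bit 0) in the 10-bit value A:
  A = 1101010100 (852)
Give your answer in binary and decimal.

Mask = 1 << 1 = 0000000010
Bit 1 of A is 0; XOR with the mask flips it to 1.
  1101010100
^ 0000000010
------------
  1101010110

Answer: 1101010110 (854)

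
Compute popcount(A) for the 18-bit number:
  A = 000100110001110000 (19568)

000100110001110000
1-bits at positions (from bit 0 = LSB): 4, 5, 6, 10, 11, 14
Count = 6

Answer: 6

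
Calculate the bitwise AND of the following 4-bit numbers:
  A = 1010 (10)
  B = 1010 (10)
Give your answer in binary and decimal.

Apply & to each column (1 only where both bits are 1):
  1010
& 1010
------
  1010

Answer: 1010 (10)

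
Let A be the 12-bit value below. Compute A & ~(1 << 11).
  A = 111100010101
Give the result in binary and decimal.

Mask = ~(1 << 11) = 011111111111
Bit 11 of A is 1, so AND-ing with the mask clears it to 0.
  111100010101
& 011111111111
--------------
  011100010101

Answer: 011100010101 (1813)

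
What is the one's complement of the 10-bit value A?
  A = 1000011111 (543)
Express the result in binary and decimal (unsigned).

Flip each bit (0->1, 1->0):
  1000011111
  0111100000

Answer: 0111100000 (480)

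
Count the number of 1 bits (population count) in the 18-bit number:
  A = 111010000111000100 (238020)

111010000111000100
1-bits at positions (from bit 0 = LSB): 2, 6, 7, 8, 13, 15, 16, 17
Count = 8

Answer: 8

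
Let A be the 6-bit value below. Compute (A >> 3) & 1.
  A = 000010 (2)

Bit 3 is the 4th from the right.
  000010
    ^
That bit is 0.

Answer: 0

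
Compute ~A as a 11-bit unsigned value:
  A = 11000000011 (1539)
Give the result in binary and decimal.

Flip each bit (0->1, 1->0):
  11000000011
  00111111100

Answer: 00111111100 (508)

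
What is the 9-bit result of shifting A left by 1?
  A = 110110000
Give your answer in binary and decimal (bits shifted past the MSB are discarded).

Shift left by 1: drop the top 1 bit(s), append 1 zero(s) on the right.
  110110000  ->  discard [1], keep [10110000], append 0
= 101100000

Answer: 101100000 (352)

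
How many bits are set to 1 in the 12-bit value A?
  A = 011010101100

011010101100
1-bits at positions (from bit 0 = LSB): 2, 3, 5, 7, 9, 10
Count = 6

Answer: 6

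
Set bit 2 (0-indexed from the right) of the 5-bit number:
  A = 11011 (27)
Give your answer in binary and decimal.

Mask = 1 << 2 = 00100
Bit 2 of A is 0, so OR-ing with the mask flips it to 1.
  11011
| 00100
-------
  11111

Answer: 11111 (31)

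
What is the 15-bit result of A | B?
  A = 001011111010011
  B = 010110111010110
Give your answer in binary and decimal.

Apply | to each column (1 where either bit is 1):
  001011111010011
| 010110111010110
-----------------
  011111111010111

Answer: 011111111010111 (16343)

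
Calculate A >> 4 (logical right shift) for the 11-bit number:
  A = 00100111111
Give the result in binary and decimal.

Logical shift right by 4: drop the bottom 4 bit(s), prepend 4 zero(s) on the left.
  00100111111  ->  keep [0010011], discard [1111], prepend 0000
= 00000010011

Answer: 00000010011 (19)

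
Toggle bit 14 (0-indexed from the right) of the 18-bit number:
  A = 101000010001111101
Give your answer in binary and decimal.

Mask = 1 << 14 = 000100000000000000
Bit 14 of A is 0; XOR with the mask flips it to 1.
  101000010001111101
^ 000100000000000000
--------------------
  101100010001111101

Answer: 101100010001111101 (181373)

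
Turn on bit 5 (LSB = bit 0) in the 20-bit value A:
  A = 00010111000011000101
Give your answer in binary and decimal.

Mask = 1 << 5 = 00000000000000100000
Bit 5 of A is 0, so OR-ing with the mask flips it to 1.
  00010111000011000101
| 00000000000000100000
----------------------
  00010111000011100101

Answer: 00010111000011100101 (94437)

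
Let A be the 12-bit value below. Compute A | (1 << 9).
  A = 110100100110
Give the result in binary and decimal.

Mask = 1 << 9 = 001000000000
Bit 9 of A is 0, so OR-ing with the mask flips it to 1.
  110100100110
| 001000000000
--------------
  111100100110

Answer: 111100100110 (3878)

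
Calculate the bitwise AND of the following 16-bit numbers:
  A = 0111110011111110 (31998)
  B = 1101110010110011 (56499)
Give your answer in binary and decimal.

Apply & to each column (1 only where both bits are 1):
  0111110011111110
& 1101110010110011
------------------
  0101110010110010

Answer: 0101110010110010 (23730)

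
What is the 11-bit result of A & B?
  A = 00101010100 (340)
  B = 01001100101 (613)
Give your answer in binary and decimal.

Apply & to each column (1 only where both bits are 1):
  00101010100
& 01001100101
-------------
  00001000100

Answer: 00001000100 (68)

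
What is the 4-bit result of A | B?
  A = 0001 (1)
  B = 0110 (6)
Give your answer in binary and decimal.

Apply | to each column (1 where either bit is 1):
  0001
| 0110
------
  0111

Answer: 0111 (7)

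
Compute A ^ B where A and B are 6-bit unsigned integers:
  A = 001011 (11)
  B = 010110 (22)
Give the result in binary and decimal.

Apply ^ to each column (1 where bits differ):
  001011
^ 010110
--------
  011101

Answer: 011101 (29)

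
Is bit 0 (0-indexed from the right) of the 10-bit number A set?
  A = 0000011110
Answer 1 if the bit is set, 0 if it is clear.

Bit 0 is the 1st from the right.
  0000011110
           ^
That bit is 0.

Answer: 0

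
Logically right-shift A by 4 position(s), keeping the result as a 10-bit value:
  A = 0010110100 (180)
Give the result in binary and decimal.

Logical shift right by 4: drop the bottom 4 bit(s), prepend 4 zero(s) on the left.
  0010110100  ->  keep [001011], discard [0100], prepend 0000
= 0000001011

Answer: 0000001011 (11)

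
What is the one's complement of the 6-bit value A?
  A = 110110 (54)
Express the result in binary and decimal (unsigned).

Flip each bit (0->1, 1->0):
  110110
  001001

Answer: 001001 (9)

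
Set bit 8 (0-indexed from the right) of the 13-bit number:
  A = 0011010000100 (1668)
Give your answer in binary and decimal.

Mask = 1 << 8 = 0000100000000
Bit 8 of A is 0, so OR-ing with the mask flips it to 1.
  0011010000100
| 0000100000000
---------------
  0011110000100

Answer: 0011110000100 (1924)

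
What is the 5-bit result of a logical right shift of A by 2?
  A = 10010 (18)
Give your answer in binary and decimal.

Logical shift right by 2: drop the bottom 2 bit(s), prepend 2 zero(s) on the left.
  10010  ->  keep [100], discard [10], prepend 00
= 00100

Answer: 00100 (4)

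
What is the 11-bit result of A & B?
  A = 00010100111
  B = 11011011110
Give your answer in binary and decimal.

Apply & to each column (1 only where both bits are 1):
  00010100111
& 11011011110
-------------
  00010000110

Answer: 00010000110 (134)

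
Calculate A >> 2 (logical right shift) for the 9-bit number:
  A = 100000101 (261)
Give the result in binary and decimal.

Logical shift right by 2: drop the bottom 2 bit(s), prepend 2 zero(s) on the left.
  100000101  ->  keep [1000001], discard [01], prepend 00
= 001000001

Answer: 001000001 (65)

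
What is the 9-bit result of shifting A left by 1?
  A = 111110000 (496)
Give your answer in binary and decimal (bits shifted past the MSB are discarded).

Shift left by 1: drop the top 1 bit(s), append 1 zero(s) on the right.
  111110000  ->  discard [1], keep [11110000], append 0
= 111100000

Answer: 111100000 (480)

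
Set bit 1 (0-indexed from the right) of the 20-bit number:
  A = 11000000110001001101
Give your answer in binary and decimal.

Mask = 1 << 1 = 00000000000000000010
Bit 1 of A is 0, so OR-ing with the mask flips it to 1.
  11000000110001001101
| 00000000000000000010
----------------------
  11000000110001001111

Answer: 11000000110001001111 (789583)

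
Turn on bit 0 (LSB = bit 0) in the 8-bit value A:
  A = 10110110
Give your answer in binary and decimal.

Mask = 1 << 0 = 00000001
Bit 0 of A is 0, so OR-ing with the mask flips it to 1.
  10110110
| 00000001
----------
  10110111

Answer: 10110111 (183)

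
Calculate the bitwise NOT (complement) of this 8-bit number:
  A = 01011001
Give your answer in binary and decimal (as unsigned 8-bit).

Flip each bit (0->1, 1->0):
  01011001
  10100110

Answer: 10100110 (166)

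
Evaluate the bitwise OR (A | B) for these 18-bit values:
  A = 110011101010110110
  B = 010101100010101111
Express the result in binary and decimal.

Apply | to each column (1 where either bit is 1):
  110011101010110110
| 010101100010101111
--------------------
  110111101010111111

Answer: 110111101010111111 (228031)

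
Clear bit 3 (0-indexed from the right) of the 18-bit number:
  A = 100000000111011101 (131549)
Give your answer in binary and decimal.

Mask = ~(1 << 3) = 111111111111110111
Bit 3 of A is 1, so AND-ing with the mask clears it to 0.
  100000000111011101
& 111111111111110111
--------------------
  100000000111010101

Answer: 100000000111010101 (131541)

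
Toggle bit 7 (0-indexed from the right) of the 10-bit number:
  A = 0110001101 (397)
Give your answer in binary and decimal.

Mask = 1 << 7 = 0010000000
Bit 7 of A is 1; XOR with the mask flips it to 0.
  0110001101
^ 0010000000
------------
  0100001101

Answer: 0100001101 (269)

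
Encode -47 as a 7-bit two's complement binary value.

1. Binary of +47:  0101111
2. Invert bits:     1010000
3. Add 1:           1010001

Answer: 1010001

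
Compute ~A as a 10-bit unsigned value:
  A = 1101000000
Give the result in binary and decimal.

Flip each bit (0->1, 1->0):
  1101000000
  0010111111

Answer: 0010111111 (191)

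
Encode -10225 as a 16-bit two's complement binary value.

1. Binary of +10225:  0010011111110001
2. Invert bits:     1101100000001110
3. Add 1:           1101100000001111

Answer: 1101100000001111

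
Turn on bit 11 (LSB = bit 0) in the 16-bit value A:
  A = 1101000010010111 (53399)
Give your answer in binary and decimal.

Mask = 1 << 11 = 0000100000000000
Bit 11 of A is 0, so OR-ing with the mask flips it to 1.
  1101000010010111
| 0000100000000000
------------------
  1101100010010111

Answer: 1101100010010111 (55447)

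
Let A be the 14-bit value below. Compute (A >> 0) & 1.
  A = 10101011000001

Bit 0 is the 1st from the right.
  10101011000001
               ^
That bit is 1.

Answer: 1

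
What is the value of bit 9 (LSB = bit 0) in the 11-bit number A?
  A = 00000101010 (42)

Bit 9 is the 10th from the right.
  00000101010
   ^
That bit is 0.

Answer: 0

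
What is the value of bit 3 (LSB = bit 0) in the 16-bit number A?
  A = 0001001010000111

Bit 3 is the 4th from the right.
  0001001010000111
              ^
That bit is 0.

Answer: 0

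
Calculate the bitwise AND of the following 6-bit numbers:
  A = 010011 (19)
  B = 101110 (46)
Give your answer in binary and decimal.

Apply & to each column (1 only where both bits are 1):
  010011
& 101110
--------
  000010

Answer: 000010 (2)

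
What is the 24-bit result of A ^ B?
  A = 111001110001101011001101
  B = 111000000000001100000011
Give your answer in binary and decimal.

Apply ^ to each column (1 where bits differ):
  111001110001101011001101
^ 111000000000001100000011
--------------------------
  000001110001100111001110

Answer: 000001110001100111001110 (465358)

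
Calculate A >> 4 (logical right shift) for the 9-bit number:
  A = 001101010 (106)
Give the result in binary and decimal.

Logical shift right by 4: drop the bottom 4 bit(s), prepend 4 zero(s) on the left.
  001101010  ->  keep [00110], discard [1010], prepend 0000
= 000000110

Answer: 000000110 (6)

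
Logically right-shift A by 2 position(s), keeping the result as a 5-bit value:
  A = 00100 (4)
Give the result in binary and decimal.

Logical shift right by 2: drop the bottom 2 bit(s), prepend 2 zero(s) on the left.
  00100  ->  keep [001], discard [00], prepend 00
= 00001

Answer: 00001 (1)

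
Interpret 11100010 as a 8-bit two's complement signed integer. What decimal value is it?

MSB is 1, so the value is negative. Find the magnitude:
1. Invert bits:  00011101
2. Add 1:        00011110  = 30
3. Apply sign:   -30

Answer: -30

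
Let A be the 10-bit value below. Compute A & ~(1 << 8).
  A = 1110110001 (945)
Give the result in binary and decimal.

Mask = ~(1 << 8) = 1011111111
Bit 8 of A is 1, so AND-ing with the mask clears it to 0.
  1110110001
& 1011111111
------------
  1010110001

Answer: 1010110001 (689)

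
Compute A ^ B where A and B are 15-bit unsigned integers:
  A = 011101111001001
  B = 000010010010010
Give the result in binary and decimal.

Apply ^ to each column (1 where bits differ):
  011101111001001
^ 000010010010010
-----------------
  011111101011011

Answer: 011111101011011 (16219)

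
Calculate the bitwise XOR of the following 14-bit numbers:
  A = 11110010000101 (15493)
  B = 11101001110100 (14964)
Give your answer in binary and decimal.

Apply ^ to each column (1 where bits differ):
  11110010000101
^ 11101001110100
----------------
  00011011110001

Answer: 00011011110001 (1777)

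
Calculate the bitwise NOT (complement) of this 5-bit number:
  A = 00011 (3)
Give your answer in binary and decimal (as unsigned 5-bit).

Flip each bit (0->1, 1->0):
  00011
  11100

Answer: 11100 (28)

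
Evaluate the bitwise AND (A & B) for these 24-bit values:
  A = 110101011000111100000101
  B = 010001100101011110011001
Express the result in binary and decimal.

Apply & to each column (1 only where both bits are 1):
  110101011000111100000101
& 010001100101011110011001
--------------------------
  010001000000011100000001

Answer: 010001000000011100000001 (4458241)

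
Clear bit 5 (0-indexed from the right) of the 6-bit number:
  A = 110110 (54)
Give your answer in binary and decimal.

Mask = ~(1 << 5) = 011111
Bit 5 of A is 1, so AND-ing with the mask clears it to 0.
  110110
& 011111
--------
  010110

Answer: 010110 (22)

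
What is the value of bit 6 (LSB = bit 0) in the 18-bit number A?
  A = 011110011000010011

Bit 6 is the 7th from the right.
  011110011000010011
             ^
That bit is 0.

Answer: 0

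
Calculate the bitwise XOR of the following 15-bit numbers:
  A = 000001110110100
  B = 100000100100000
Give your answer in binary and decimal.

Apply ^ to each column (1 where bits differ):
  000001110110100
^ 100000100100000
-----------------
  100001010010100

Answer: 100001010010100 (17044)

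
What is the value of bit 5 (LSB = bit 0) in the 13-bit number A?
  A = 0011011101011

Bit 5 is the 6th from the right.
  0011011101011
         ^
That bit is 1.

Answer: 1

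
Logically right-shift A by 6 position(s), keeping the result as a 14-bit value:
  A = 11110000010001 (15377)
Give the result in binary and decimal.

Logical shift right by 6: drop the bottom 6 bit(s), prepend 6 zero(s) on the left.
  11110000010001  ->  keep [11110000], discard [010001], prepend 000000
= 00000011110000

Answer: 00000011110000 (240)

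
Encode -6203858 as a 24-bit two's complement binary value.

1. Binary of +6203858:  010111101010100111010010
2. Invert bits:     101000010101011000101101
3. Add 1:           101000010101011000101110

Answer: 101000010101011000101110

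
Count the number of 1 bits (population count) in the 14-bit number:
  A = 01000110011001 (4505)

01000110011001
1-bits at positions (from bit 0 = LSB): 0, 3, 4, 7, 8, 12
Count = 6

Answer: 6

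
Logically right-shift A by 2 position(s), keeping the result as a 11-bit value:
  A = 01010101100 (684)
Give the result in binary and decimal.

Logical shift right by 2: drop the bottom 2 bit(s), prepend 2 zero(s) on the left.
  01010101100  ->  keep [010101011], discard [00], prepend 00
= 00010101011

Answer: 00010101011 (171)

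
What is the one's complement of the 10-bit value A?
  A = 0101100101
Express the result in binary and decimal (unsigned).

Flip each bit (0->1, 1->0):
  0101100101
  1010011010

Answer: 1010011010 (666)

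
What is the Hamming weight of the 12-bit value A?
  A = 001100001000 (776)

001100001000
1-bits at positions (from bit 0 = LSB): 3, 8, 9
Count = 3

Answer: 3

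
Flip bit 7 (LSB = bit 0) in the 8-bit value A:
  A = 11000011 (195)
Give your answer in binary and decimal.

Mask = 1 << 7 = 10000000
Bit 7 of A is 1; XOR with the mask flips it to 0.
  11000011
^ 10000000
----------
  01000011

Answer: 01000011 (67)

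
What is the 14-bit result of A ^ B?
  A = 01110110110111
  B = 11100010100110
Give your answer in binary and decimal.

Apply ^ to each column (1 where bits differ):
  01110110110111
^ 11100010100110
----------------
  10010100010001

Answer: 10010100010001 (9489)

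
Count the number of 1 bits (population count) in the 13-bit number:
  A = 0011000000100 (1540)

0011000000100
1-bits at positions (from bit 0 = LSB): 2, 9, 10
Count = 3

Answer: 3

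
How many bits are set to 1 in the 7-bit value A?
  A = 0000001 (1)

0000001
1-bits at positions (from bit 0 = LSB): 0
Count = 1

Answer: 1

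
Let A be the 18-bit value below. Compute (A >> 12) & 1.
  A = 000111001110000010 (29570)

Bit 12 is the 13th from the right.
  000111001110000010
       ^
That bit is 1.

Answer: 1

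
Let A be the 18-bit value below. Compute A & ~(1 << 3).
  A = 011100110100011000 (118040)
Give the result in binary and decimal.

Mask = ~(1 << 3) = 111111111111110111
Bit 3 of A is 1, so AND-ing with the mask clears it to 0.
  011100110100011000
& 111111111111110111
--------------------
  011100110100010000

Answer: 011100110100010000 (118032)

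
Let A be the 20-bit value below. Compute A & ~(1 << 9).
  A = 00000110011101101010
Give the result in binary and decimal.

Mask = ~(1 << 9) = 11111111110111111111
Bit 9 of A is 1, so AND-ing with the mask clears it to 0.
  00000110011101101010
& 11111111110111111111
----------------------
  00000110010101101010

Answer: 00000110010101101010 (25962)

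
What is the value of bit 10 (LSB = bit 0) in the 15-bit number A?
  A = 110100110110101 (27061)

Bit 10 is the 11th from the right.
  110100110110101
      ^
That bit is 0.

Answer: 0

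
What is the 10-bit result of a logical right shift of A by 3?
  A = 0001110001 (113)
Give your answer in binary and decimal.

Logical shift right by 3: drop the bottom 3 bit(s), prepend 3 zero(s) on the left.
  0001110001  ->  keep [0001110], discard [001], prepend 000
= 0000001110

Answer: 0000001110 (14)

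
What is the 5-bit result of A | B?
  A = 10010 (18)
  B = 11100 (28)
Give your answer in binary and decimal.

Apply | to each column (1 where either bit is 1):
  10010
| 11100
-------
  11110

Answer: 11110 (30)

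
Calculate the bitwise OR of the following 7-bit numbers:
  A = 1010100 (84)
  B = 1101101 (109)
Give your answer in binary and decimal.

Apply | to each column (1 where either bit is 1):
  1010100
| 1101101
---------
  1111101

Answer: 1111101 (125)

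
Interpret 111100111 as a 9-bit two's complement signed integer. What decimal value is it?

MSB is 1, so the value is negative. Find the magnitude:
1. Invert bits:  000011000
2. Add 1:        000011001  = 25
3. Apply sign:   -25

Answer: -25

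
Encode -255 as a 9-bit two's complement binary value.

1. Binary of +255:  011111111
2. Invert bits:     100000000
3. Add 1:           100000001

Answer: 100000001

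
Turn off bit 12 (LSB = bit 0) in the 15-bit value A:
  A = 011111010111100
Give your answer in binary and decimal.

Mask = ~(1 << 12) = 110111111111111
Bit 12 of A is 1, so AND-ing with the mask clears it to 0.
  011111010111100
& 110111111111111
-----------------
  010111010111100

Answer: 010111010111100 (11964)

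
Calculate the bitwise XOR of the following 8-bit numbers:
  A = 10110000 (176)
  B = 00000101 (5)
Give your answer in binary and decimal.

Apply ^ to each column (1 where bits differ):
  10110000
^ 00000101
----------
  10110101

Answer: 10110101 (181)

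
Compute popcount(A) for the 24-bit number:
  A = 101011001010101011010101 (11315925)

101011001010101011010101
1-bits at positions (from bit 0 = LSB): 0, 2, 4, 6, 7, 9, 11, 13, 15, 18, 19, 21, 23
Count = 13

Answer: 13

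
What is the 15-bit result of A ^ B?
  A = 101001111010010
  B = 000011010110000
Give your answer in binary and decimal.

Apply ^ to each column (1 where bits differ):
  101001111010010
^ 000011010110000
-----------------
  101010101100010

Answer: 101010101100010 (21858)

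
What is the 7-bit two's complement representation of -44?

1. Binary of +44:  0101100
2. Invert bits:     1010011
3. Add 1:           1010100

Answer: 1010100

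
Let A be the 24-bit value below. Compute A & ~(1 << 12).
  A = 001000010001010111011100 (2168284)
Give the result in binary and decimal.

Mask = ~(1 << 12) = 111111111110111111111111
Bit 12 of A is 1, so AND-ing with the mask clears it to 0.
  001000010001010111011100
& 111111111110111111111111
--------------------------
  001000010000010111011100

Answer: 001000010000010111011100 (2164188)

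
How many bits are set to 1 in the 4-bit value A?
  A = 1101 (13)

1101
1-bits at positions (from bit 0 = LSB): 0, 2, 3
Count = 3

Answer: 3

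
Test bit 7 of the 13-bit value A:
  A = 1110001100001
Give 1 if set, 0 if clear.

Bit 7 is the 8th from the right.
  1110001100001
       ^
That bit is 0.

Answer: 0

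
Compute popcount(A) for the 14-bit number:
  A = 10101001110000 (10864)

10101001110000
1-bits at positions (from bit 0 = LSB): 4, 5, 6, 9, 11, 13
Count = 6

Answer: 6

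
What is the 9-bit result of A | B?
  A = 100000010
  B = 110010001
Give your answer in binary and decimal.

Apply | to each column (1 where either bit is 1):
  100000010
| 110010001
-----------
  110010011

Answer: 110010011 (403)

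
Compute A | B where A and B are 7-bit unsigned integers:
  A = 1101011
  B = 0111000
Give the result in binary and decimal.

Apply | to each column (1 where either bit is 1):
  1101011
| 0111000
---------
  1111011

Answer: 1111011 (123)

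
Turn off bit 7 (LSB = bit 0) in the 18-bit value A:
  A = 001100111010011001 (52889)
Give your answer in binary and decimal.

Mask = ~(1 << 7) = 111111111101111111
Bit 7 of A is 1, so AND-ing with the mask clears it to 0.
  001100111010011001
& 111111111101111111
--------------------
  001100111000011001

Answer: 001100111000011001 (52761)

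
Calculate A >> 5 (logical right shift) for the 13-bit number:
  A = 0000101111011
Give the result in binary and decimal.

Logical shift right by 5: drop the bottom 5 bit(s), prepend 5 zero(s) on the left.
  0000101111011  ->  keep [00001011], discard [11011], prepend 00000
= 0000000001011

Answer: 0000000001011 (11)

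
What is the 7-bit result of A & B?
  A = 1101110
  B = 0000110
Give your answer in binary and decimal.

Apply & to each column (1 only where both bits are 1):
  1101110
& 0000110
---------
  0000110

Answer: 0000110 (6)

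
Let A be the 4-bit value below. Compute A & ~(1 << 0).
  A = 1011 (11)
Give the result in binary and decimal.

Mask = ~(1 << 0) = 1110
Bit 0 of A is 1, so AND-ing with the mask clears it to 0.
  1011
& 1110
------
  1010

Answer: 1010 (10)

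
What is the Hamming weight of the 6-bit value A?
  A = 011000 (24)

011000
1-bits at positions (from bit 0 = LSB): 3, 4
Count = 2

Answer: 2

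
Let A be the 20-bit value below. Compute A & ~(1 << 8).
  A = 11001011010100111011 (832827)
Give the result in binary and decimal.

Mask = ~(1 << 8) = 11111111111011111111
Bit 8 of A is 1, so AND-ing with the mask clears it to 0.
  11001011010100111011
& 11111111111011111111
----------------------
  11001011010000111011

Answer: 11001011010000111011 (832571)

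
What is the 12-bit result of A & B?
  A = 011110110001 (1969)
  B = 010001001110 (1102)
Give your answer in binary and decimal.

Apply & to each column (1 only where both bits are 1):
  011110110001
& 010001001110
--------------
  010000000000

Answer: 010000000000 (1024)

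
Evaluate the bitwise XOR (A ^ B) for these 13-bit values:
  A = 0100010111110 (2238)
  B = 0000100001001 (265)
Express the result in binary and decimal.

Apply ^ to each column (1 where bits differ):
  0100010111110
^ 0000100001001
---------------
  0100110110111

Answer: 0100110110111 (2487)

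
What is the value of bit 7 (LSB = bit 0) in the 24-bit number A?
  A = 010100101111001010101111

Bit 7 is the 8th from the right.
  010100101111001010101111
                  ^
That bit is 1.

Answer: 1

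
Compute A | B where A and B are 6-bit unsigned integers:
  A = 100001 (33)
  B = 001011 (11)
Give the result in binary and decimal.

Apply | to each column (1 where either bit is 1):
  100001
| 001011
--------
  101011

Answer: 101011 (43)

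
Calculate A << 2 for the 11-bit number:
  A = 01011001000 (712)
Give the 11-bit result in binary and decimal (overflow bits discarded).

Shift left by 2: drop the top 2 bit(s), append 2 zero(s) on the right.
  01011001000  ->  discard [01], keep [011001000], append 00
= 01100100000

Answer: 01100100000 (800)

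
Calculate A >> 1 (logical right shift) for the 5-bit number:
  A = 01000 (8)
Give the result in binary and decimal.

Logical shift right by 1: drop the bottom 1 bit(s), prepend 1 zero(s) on the left.
  01000  ->  keep [0100], discard [0], prepend 0
= 00100

Answer: 00100 (4)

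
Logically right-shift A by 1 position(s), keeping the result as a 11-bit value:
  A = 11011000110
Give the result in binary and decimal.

Logical shift right by 1: drop the bottom 1 bit(s), prepend 1 zero(s) on the left.
  11011000110  ->  keep [1101100011], discard [0], prepend 0
= 01101100011

Answer: 01101100011 (867)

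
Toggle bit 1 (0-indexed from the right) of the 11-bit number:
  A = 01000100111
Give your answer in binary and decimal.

Mask = 1 << 1 = 00000000010
Bit 1 of A is 1; XOR with the mask flips it to 0.
  01000100111
^ 00000000010
-------------
  01000100101

Answer: 01000100101 (549)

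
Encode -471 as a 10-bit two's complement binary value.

1. Binary of +471:  0111010111
2. Invert bits:     1000101000
3. Add 1:           1000101001

Answer: 1000101001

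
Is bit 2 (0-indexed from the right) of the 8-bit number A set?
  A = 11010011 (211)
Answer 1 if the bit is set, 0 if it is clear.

Bit 2 is the 3rd from the right.
  11010011
       ^
That bit is 0.

Answer: 0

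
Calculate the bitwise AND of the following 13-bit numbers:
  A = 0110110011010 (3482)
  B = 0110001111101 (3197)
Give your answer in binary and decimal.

Apply & to each column (1 only where both bits are 1):
  0110110011010
& 0110001111101
---------------
  0110000011000

Answer: 0110000011000 (3096)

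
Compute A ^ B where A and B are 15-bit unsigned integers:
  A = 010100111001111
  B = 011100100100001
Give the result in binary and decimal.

Apply ^ to each column (1 where bits differ):
  010100111001111
^ 011100100100001
-----------------
  001000011101110

Answer: 001000011101110 (4334)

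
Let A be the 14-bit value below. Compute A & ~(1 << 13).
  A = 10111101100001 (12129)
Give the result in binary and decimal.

Mask = ~(1 << 13) = 01111111111111
Bit 13 of A is 1, so AND-ing with the mask clears it to 0.
  10111101100001
& 01111111111111
----------------
  00111101100001

Answer: 00111101100001 (3937)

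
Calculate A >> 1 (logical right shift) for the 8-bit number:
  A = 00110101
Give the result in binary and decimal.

Logical shift right by 1: drop the bottom 1 bit(s), prepend 1 zero(s) on the left.
  00110101  ->  keep [0011010], discard [1], prepend 0
= 00011010

Answer: 00011010 (26)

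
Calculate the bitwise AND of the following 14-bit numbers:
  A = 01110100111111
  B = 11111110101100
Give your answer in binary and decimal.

Apply & to each column (1 only where both bits are 1):
  01110100111111
& 11111110101100
----------------
  01110100101100

Answer: 01110100101100 (7468)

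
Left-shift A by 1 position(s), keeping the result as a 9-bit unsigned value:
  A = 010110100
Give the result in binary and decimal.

Shift left by 1: drop the top 1 bit(s), append 1 zero(s) on the right.
  010110100  ->  discard [0], keep [10110100], append 0
= 101101000

Answer: 101101000 (360)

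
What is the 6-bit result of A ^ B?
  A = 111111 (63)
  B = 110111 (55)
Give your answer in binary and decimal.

Apply ^ to each column (1 where bits differ):
  111111
^ 110111
--------
  001000

Answer: 001000 (8)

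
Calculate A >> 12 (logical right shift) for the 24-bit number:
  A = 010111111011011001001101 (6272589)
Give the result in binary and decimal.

Logical shift right by 12: drop the bottom 12 bit(s), prepend 12 zero(s) on the left.
  010111111011011001001101  ->  keep [010111111011], discard [011001001101], prepend 000000000000
= 000000000000010111111011

Answer: 000000000000010111111011 (1531)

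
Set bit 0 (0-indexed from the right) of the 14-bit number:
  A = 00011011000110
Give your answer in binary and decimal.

Mask = 1 << 0 = 00000000000001
Bit 0 of A is 0, so OR-ing with the mask flips it to 1.
  00011011000110
| 00000000000001
----------------
  00011011000111

Answer: 00011011000111 (1735)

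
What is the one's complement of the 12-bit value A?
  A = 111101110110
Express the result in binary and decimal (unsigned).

Flip each bit (0->1, 1->0):
  111101110110
  000010001001

Answer: 000010001001 (137)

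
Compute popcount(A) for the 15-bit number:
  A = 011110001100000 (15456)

011110001100000
1-bits at positions (from bit 0 = LSB): 5, 6, 10, 11, 12, 13
Count = 6

Answer: 6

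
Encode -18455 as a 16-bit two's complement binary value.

1. Binary of +18455:  0100100000010111
2. Invert bits:     1011011111101000
3. Add 1:           1011011111101001

Answer: 1011011111101001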